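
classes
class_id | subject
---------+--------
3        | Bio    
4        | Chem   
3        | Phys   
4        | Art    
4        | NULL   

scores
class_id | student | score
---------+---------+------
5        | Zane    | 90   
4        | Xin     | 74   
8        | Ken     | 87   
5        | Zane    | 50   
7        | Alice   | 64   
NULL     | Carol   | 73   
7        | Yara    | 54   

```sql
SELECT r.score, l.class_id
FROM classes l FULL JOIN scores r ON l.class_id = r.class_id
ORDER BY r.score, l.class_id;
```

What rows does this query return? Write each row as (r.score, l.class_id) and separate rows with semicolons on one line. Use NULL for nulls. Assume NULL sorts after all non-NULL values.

(50, NULL); (54, NULL); (64, NULL); (73, NULL); (74, 4); (74, 4); (74, 4); (87, NULL); (90, NULL); (NULL, 3); (NULL, 3)

FULL OUTER JOIN keeps every row from both sides; unmatched rows get NULL for the other side's columns.
Matching on l.class_id = r.class_id. A NULL in a compared column never satisfies the condition.
- l row (class_id=3): no match → kept, r columns NULL.
- l row (class_id=4): matches 1 r row(s) → 1 output row(s).
- l row (class_id=3): no match → kept, r columns NULL.
- l row (class_id=4): matches 1 r row(s) → 1 output row(s).
- l row (class_id=4): matches 1 r row(s) → 1 output row(s).
- 6 row(s) from r found no l partner → padded with NULL.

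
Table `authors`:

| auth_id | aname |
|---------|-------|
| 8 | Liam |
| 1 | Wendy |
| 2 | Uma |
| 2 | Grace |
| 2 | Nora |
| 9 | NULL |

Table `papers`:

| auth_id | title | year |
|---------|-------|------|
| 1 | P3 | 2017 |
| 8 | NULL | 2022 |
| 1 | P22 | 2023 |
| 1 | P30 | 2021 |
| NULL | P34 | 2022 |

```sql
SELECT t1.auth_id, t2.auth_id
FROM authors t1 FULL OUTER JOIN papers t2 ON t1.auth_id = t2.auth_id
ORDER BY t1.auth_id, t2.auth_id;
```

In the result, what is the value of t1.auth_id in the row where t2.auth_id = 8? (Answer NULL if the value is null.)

8

FULL OUTER JOIN keeps every row from both sides; unmatched rows get NULL for the other side's columns.
Matching on t1.auth_id = t2.auth_id. A NULL in a compared column never satisfies the condition.
Matched pairs: 4; unmatched t1 rows kept: 4; unmatched t2 rows kept: 1.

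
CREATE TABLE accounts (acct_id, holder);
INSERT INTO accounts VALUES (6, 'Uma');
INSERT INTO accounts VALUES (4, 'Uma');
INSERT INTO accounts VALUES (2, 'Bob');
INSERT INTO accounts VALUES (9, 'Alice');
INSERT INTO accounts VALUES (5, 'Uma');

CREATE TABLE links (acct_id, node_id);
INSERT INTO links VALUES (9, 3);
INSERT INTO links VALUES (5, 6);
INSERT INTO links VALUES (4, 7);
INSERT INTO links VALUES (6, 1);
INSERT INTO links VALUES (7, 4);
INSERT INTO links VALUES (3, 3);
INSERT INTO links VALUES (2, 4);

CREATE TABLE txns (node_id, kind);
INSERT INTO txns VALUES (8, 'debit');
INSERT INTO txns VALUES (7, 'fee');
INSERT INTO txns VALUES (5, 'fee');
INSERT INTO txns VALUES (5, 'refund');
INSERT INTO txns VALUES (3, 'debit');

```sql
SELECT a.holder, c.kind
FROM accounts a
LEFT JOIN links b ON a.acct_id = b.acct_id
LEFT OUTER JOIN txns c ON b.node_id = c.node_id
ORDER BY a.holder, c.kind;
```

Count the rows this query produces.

5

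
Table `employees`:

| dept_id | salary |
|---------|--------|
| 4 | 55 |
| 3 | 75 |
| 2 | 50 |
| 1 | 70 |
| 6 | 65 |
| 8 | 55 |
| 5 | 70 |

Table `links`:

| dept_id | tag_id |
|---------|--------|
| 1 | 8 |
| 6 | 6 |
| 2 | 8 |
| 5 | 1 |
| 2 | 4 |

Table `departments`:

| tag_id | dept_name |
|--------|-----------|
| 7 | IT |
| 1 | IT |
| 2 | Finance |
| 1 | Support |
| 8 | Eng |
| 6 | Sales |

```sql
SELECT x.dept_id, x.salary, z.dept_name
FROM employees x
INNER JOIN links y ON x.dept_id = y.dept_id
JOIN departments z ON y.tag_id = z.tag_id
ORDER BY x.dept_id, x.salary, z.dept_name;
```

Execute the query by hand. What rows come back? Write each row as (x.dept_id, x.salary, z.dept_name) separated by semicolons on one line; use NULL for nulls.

Evaluate left to right. First `employees x INNER JOIN links y` on dept_id: 5 row(s).
Then INNER JOIN `departments z` on tag_id: keep only rows whose y.tag_id appears in z.

(1, 70, Eng); (2, 50, Eng); (5, 70, IT); (5, 70, Support); (6, 65, Sales)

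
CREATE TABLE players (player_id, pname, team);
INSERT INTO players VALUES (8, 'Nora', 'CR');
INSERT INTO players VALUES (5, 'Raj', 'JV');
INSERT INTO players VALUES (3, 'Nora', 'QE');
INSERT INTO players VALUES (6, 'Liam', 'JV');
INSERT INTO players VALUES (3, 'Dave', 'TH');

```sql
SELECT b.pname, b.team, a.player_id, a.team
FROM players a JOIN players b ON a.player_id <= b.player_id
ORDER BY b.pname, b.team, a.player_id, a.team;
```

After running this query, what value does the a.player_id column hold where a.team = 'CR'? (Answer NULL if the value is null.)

INNER JOIN keeps only pairs where the ON condition holds.
Matching on a.player_id <= b.player_id.
- a[0] player_id=8 → 1 match(es) in b → 1 row(s).
- a[1] player_id=5 → 3 match(es) in b → 3 row(s).
- a[2] player_id=3 → 5 match(es) in b → 5 row(s).
- a[3] player_id=6 → 2 match(es) in b → 2 row(s).
- a[4] player_id=3 → 5 match(es) in b → 5 row(s).

8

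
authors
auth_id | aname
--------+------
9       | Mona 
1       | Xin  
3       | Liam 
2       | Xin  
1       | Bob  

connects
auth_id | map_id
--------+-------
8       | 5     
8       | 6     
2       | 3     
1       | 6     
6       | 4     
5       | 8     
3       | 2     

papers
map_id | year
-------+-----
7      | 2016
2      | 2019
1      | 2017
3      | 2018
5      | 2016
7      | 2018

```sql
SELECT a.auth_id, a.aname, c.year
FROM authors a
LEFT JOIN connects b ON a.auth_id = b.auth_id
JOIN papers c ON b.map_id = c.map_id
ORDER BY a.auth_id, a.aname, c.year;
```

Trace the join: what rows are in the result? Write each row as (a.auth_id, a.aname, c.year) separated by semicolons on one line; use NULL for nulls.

(2, Xin, 2018); (3, Liam, 2019)

Evaluate left to right. First `authors a LEFT JOIN connects b` on auth_id: 5 row(s).
Then INNER JOIN `papers c` on map_id: keep only rows whose b.map_id appears in c.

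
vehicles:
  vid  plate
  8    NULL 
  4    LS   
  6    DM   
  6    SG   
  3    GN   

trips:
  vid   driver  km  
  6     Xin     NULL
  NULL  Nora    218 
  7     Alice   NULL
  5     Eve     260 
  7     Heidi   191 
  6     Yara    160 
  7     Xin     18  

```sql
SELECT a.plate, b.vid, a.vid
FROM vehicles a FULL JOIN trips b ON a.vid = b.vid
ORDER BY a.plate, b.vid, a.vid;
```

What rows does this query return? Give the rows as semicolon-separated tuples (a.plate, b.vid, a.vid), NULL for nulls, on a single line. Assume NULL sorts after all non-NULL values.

(DM, 6, 6); (DM, 6, 6); (GN, NULL, 3); (LS, NULL, 4); (SG, 6, 6); (SG, 6, 6); (NULL, 5, NULL); (NULL, 7, NULL); (NULL, 7, NULL); (NULL, 7, NULL); (NULL, NULL, 8); (NULL, NULL, NULL)

FULL OUTER JOIN keeps every row from both sides; unmatched rows get NULL for the other side's columns.
Matching on a.vid = b.vid. A NULL in a compared column never satisfies the condition.
- a (vid=8) has no partner → padded with NULL.
- a (vid=4) has no partner → padded with NULL.
- a (vid=6) pairs with 2 row(s) of b.
- a (vid=6) pairs with 2 row(s) of b.
- a (vid=3) has no partner → padded with NULL.
- 5 row(s) from b found no a partner → padded with NULL.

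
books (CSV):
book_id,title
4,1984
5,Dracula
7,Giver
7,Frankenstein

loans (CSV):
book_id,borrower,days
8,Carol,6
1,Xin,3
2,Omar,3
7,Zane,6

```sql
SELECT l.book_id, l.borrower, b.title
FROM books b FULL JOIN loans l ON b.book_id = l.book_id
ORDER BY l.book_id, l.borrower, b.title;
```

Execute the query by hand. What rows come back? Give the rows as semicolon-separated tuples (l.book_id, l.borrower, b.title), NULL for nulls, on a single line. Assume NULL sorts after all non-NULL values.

(1, Xin, NULL); (2, Omar, NULL); (7, Zane, Frankenstein); (7, Zane, Giver); (8, Carol, NULL); (NULL, NULL, 1984); (NULL, NULL, Dracula)

FULL OUTER JOIN keeps every row from both sides; unmatched rows get NULL for the other side's columns.
Matching on b.book_id = l.book_id.
Matched pairs: 2; unmatched b rows kept: 2; unmatched l rows kept: 3.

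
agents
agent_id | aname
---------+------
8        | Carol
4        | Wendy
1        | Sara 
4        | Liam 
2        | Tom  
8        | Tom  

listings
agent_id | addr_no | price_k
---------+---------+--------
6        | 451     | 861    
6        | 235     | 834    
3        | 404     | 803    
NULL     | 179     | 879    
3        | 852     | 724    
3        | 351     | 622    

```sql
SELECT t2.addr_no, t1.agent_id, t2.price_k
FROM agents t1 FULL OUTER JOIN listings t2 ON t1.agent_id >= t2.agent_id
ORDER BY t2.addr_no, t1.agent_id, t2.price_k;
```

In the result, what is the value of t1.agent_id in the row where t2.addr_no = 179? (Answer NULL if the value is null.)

FULL OUTER JOIN keeps every row from both sides; unmatched rows get NULL for the other side's columns.
Matching on t1.agent_id >= t2.agent_id. A NULL in a compared column never satisfies the condition.
- t1[0] agent_id=8 → 5 match(es) in t2 → 5 row(s).
- t1[1] agent_id=4 → 3 match(es) in t2 → 3 row(s).
- t1[2] agent_id=1 → no match; kept with NULLs on the t2 side.
- t1[3] agent_id=4 → 3 match(es) in t2 → 3 row(s).
- t1[4] agent_id=2 → no match; kept with NULLs on the t2 side.
- t1[5] agent_id=8 → 5 match(es) in t2 → 5 row(s).
- 1 row(s) from t2 found no t1 partner → padded with NULL.

NULL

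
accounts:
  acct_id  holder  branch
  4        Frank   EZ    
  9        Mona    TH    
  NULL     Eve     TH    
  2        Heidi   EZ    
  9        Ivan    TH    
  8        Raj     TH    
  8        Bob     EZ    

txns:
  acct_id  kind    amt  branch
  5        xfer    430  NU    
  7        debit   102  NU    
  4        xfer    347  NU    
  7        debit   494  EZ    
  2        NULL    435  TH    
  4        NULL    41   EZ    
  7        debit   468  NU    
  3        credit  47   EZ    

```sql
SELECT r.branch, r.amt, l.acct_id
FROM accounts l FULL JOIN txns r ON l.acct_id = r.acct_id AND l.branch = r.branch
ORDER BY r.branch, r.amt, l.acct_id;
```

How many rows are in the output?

FULL OUTER JOIN keeps every row from both sides; unmatched rows get NULL for the other side's columns.
Matching on l.acct_id = r.acct_id AND l.branch = r.branch. A NULL in a compared column never satisfies the condition.
- l[0] acct_id=4, branch=EZ → 1 match(es) in r → 1 row(s).
- l[1] acct_id=9, branch=TH → no match; kept with NULLs on the r side.
- l[2] acct_id=NULL, branch=TH → no match; kept with NULLs on the r side.
- l[3] acct_id=2, branch=EZ → no match; kept with NULLs on the r side.
- l[4] acct_id=9, branch=TH → no match; kept with NULLs on the r side.
- l[5] acct_id=8, branch=TH → no match; kept with NULLs on the r side.
- l[6] acct_id=8, branch=EZ → no match; kept with NULLs on the r side.
- 7 r row(s) had no l match → kept, l columns NULL.
Total: 1 matched + 13 padded = 14 rows.

14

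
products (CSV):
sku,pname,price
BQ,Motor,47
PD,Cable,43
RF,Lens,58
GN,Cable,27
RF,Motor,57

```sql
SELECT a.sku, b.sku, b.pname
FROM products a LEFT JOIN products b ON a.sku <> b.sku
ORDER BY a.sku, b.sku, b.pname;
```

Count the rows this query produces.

18

LEFT JOIN keeps every row from `products a`; unmatched rows get NULL for `products b`'s columns.
Matching on a.sku <> b.sku.
Matched pairs: 18; unmatched a rows kept: 0.
Total: 18 rows.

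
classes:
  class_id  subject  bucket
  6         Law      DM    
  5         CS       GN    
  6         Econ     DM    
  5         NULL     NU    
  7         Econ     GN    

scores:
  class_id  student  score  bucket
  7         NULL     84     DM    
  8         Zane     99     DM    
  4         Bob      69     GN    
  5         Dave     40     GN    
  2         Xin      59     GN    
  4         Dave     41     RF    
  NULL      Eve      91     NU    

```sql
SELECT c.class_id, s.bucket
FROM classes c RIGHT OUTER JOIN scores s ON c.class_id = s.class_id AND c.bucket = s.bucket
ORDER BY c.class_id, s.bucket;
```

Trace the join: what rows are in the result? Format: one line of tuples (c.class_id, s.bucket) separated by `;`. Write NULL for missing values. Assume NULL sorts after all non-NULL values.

(5, GN); (NULL, DM); (NULL, DM); (NULL, GN); (NULL, GN); (NULL, NU); (NULL, RF)

RIGHT JOIN keeps every row from `scores`; unmatched rows get NULL for `classes`'s columns.
Matching on c.class_id = s.class_id AND c.bucket = s.bucket. A NULL in a compared column never satisfies the condition.
- c[0] class_id=6, bucket=DM → no match.
- c[1] class_id=5, bucket=GN → 1 match(es) in s → 1 row(s).
- c[2] class_id=6, bucket=DM → no match.
- c[3] class_id=5, bucket=NU → no match.
- c[4] class_id=7, bucket=GN → no match.
- 6 row(s) from s found no c partner → padded with NULL.
After projecting and ordering:
c.class_id | s.bucket
5 | GN
NULL | DM
NULL | DM
NULL | GN
NULL | GN
NULL | NU
NULL | RF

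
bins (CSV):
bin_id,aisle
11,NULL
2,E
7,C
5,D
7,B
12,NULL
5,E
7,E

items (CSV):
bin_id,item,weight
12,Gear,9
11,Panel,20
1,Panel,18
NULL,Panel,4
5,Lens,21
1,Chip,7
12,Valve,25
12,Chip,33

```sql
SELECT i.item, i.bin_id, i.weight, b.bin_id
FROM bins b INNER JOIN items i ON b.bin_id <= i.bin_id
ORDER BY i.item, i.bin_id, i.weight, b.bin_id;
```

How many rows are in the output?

34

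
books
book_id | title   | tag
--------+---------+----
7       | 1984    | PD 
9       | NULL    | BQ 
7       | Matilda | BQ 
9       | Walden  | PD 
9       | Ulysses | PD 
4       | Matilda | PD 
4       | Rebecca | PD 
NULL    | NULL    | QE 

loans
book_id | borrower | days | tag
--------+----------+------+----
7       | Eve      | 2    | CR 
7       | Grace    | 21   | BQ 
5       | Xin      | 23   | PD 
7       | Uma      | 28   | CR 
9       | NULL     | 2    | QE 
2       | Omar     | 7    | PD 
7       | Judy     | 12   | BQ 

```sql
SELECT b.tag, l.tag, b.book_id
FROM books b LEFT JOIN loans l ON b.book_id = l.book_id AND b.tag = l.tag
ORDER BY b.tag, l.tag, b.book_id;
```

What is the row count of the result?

LEFT JOIN keeps every row from `books`; unmatched rows get NULL for `loans`'s columns.
Matching on b.book_id = l.book_id AND b.tag = l.tag. A NULL in a compared column never satisfies the condition.
Matched pairs: 2; unmatched b rows kept: 7.
Total: 2 matched + 7 padded = 9 rows.

9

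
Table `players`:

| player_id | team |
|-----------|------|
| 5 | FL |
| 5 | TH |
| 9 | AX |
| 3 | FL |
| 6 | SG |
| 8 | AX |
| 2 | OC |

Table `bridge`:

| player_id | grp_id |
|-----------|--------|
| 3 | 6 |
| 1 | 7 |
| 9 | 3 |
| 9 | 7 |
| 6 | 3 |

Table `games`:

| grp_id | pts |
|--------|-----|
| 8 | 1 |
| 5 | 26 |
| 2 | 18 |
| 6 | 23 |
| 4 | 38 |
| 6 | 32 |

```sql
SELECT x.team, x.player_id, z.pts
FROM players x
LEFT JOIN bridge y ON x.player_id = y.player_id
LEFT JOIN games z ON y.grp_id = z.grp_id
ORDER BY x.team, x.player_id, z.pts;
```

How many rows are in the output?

Joins associate left-to-right: players LEFT JOIN bridge on player_id gives 8 intermediate row(s).
Then LEFT JOIN `games z` on grp_id: each of those 8 rows is kept; rows whose y.grp_id has no match in z get NULL for z's columns.
Result: 9 row(s).

9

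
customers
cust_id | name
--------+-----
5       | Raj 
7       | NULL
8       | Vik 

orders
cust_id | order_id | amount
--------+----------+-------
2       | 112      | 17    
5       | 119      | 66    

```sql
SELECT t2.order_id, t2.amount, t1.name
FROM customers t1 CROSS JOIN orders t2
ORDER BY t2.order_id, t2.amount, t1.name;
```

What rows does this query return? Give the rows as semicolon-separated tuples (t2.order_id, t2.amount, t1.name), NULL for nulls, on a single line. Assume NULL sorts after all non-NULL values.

(112, 17, Raj); (112, 17, Vik); (112, 17, NULL); (119, 66, Raj); (119, 66, Vik); (119, 66, NULL)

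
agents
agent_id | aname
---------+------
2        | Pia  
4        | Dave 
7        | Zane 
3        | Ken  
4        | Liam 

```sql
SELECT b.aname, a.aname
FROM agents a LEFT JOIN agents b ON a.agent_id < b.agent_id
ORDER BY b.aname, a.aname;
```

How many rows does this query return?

10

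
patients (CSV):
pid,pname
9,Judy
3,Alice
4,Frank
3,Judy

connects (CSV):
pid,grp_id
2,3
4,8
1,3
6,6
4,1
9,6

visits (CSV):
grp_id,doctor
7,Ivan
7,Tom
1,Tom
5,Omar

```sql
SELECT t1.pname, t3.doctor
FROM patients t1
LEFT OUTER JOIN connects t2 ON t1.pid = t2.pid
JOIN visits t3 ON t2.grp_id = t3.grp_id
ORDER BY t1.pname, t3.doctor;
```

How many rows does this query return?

1

Joins associate left-to-right: patients LEFT JOIN connects on pid gives 5 intermediate row(s).
Then INNER JOIN `visits t3` on grp_id: keep only rows whose t2.grp_id appears in t3.
Result: 1 row(s).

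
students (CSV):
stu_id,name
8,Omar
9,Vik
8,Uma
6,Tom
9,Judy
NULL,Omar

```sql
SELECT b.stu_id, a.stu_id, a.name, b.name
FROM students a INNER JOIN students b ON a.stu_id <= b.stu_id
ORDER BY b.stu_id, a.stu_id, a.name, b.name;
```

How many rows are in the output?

17

INNER JOIN keeps only pairs where the ON condition holds.
Matching on a.stu_id <= b.stu_id. A NULL in a compared column never satisfies the condition.
Matched pairs: 17.
Total: 17 rows.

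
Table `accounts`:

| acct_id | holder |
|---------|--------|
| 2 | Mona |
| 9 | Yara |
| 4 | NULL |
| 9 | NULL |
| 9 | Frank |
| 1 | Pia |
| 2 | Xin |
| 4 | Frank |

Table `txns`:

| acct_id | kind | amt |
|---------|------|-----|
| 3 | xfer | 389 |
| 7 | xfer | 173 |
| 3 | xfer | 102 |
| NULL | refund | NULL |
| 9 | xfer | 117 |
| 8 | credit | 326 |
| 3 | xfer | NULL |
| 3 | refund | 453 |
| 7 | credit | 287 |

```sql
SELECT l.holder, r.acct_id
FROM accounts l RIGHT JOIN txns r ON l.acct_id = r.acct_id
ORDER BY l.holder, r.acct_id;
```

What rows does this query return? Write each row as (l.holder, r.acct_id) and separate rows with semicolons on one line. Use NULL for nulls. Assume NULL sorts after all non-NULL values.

(Frank, 9); (Yara, 9); (NULL, 3); (NULL, 3); (NULL, 3); (NULL, 3); (NULL, 7); (NULL, 7); (NULL, 8); (NULL, 9); (NULL, NULL)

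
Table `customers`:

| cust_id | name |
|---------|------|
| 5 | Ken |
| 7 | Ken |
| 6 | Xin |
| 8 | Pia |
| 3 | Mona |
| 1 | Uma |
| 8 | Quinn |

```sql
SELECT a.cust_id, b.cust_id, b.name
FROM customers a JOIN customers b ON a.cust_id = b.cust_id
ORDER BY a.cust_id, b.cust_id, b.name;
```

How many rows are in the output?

9

INNER JOIN keeps only pairs where the ON condition holds.
Matching on a.cust_id = b.cust_id.
- a (cust_id=5) pairs with 1 row(s) of b.
- a (cust_id=7) pairs with 1 row(s) of b.
- a (cust_id=6) pairs with 1 row(s) of b.
- a (cust_id=8) pairs with 2 row(s) of b.
- a (cust_id=3) pairs with 1 row(s) of b.
- a (cust_id=1) pairs with 1 row(s) of b.
- a (cust_id=8) pairs with 2 row(s) of b.
Total: 9 rows.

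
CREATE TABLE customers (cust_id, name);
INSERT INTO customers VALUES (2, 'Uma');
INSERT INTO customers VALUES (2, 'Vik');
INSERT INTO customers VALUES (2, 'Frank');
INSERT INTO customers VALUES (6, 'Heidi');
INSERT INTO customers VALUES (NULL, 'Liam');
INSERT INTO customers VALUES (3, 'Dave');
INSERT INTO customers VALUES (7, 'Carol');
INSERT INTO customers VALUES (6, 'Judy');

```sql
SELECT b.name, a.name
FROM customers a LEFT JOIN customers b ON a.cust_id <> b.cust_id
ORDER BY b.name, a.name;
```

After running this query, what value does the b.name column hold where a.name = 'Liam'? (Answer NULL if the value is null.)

LEFT JOIN keeps every row from `customers a`; unmatched rows get NULL for `customers b`'s columns.
Matching on a.cust_id <> b.cust_id. A NULL in a compared column never satisfies the condition.
Matched pairs: 34; unmatched a rows kept: 1.

NULL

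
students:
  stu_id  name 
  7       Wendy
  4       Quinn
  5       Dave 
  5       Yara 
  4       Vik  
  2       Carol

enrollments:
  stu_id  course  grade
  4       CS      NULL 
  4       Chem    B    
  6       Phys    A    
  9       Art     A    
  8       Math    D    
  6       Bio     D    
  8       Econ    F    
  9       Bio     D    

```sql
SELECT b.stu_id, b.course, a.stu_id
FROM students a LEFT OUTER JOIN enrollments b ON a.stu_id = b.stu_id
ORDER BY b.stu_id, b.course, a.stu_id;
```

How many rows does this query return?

LEFT JOIN keeps every row from `students`; unmatched rows get NULL for `enrollments`'s columns.
Matching on a.stu_id = b.stu_id.
Matched pairs: 4; unmatched a rows kept: 4.
Total: 4 matched + 4 padded = 8 rows.

8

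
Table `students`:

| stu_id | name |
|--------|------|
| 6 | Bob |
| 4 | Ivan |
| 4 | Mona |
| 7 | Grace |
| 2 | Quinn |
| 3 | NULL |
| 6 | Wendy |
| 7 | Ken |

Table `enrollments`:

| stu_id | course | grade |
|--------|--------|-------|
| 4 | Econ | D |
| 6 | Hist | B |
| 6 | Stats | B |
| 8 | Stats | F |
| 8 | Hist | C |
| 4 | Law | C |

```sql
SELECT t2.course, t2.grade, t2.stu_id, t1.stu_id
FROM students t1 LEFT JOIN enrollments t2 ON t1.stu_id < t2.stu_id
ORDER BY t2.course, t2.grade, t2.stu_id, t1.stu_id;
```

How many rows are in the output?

28

LEFT JOIN keeps every row from `students`; unmatched rows get NULL for `enrollments`'s columns.
Matching on t1.stu_id < t2.stu_id.
- stu_id=6: 2 matching t2 row(s), so 2 row(s) emitted.
- stu_id=4: 4 matching t2 row(s), so 4 row(s) emitted.
- stu_id=4: 4 matching t2 row(s), so 4 row(s) emitted.
- stu_id=7: 2 matching t2 row(s), so 2 row(s) emitted.
- stu_id=2: 6 matching t2 row(s), so 6 row(s) emitted.
- stu_id=3: 6 matching t2 row(s), so 6 row(s) emitted.
- stu_id=6: 2 matching t2 row(s), so 2 row(s) emitted.
- stu_id=7: 2 matching t2 row(s), so 2 row(s) emitted.
Total: 28 rows.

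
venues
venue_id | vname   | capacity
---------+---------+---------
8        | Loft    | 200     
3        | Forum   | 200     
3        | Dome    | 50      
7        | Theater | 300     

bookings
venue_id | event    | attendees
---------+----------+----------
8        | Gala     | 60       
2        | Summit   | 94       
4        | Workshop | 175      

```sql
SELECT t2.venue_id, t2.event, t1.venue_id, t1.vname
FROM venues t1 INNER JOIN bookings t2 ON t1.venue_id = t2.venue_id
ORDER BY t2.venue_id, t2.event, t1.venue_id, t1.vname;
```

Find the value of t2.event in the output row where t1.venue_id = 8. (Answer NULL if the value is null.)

INNER JOIN keeps only pairs where the ON condition holds.
Matching on t1.venue_id = t2.venue_id.
Matched pairs: 1.

Gala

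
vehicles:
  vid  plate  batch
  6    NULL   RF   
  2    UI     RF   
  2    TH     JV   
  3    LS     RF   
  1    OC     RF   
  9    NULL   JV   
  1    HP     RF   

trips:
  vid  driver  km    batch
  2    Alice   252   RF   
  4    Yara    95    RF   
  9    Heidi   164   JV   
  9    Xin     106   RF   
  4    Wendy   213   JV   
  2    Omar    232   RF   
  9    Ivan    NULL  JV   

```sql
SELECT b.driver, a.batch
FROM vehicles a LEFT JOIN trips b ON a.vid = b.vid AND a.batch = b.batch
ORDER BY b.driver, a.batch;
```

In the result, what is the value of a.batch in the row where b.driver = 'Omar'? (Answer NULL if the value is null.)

LEFT JOIN keeps every row from `vehicles`; unmatched rows get NULL for `trips`'s columns.
Matching on a.vid = b.vid AND a.batch = b.batch.
- a[0] vid=6, batch=RF → no match; kept with NULLs on the b side.
- a[1] vid=2, batch=RF → 2 match(es) in b → 2 row(s).
- a[2] vid=2, batch=JV → no match; kept with NULLs on the b side.
- a[3] vid=3, batch=RF → no match; kept with NULLs on the b side.
- a[4] vid=1, batch=RF → no match; kept with NULLs on the b side.
- a[5] vid=9, batch=JV → 2 match(es) in b → 2 row(s).
- a[6] vid=1, batch=RF → no match; kept with NULLs on the b side.

RF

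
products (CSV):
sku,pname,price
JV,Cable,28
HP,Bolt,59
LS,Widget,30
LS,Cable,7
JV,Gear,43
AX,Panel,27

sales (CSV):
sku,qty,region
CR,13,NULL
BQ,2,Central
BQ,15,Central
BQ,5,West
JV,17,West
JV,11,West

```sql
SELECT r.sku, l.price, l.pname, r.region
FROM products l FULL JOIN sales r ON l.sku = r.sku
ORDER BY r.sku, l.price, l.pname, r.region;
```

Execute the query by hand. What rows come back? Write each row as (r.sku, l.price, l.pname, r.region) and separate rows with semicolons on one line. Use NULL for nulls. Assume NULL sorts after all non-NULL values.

(BQ, NULL, NULL, Central); (BQ, NULL, NULL, Central); (BQ, NULL, NULL, West); (CR, NULL, NULL, NULL); (JV, 28, Cable, West); (JV, 28, Cable, West); (JV, 43, Gear, West); (JV, 43, Gear, West); (NULL, 7, Cable, NULL); (NULL, 27, Panel, NULL); (NULL, 30, Widget, NULL); (NULL, 59, Bolt, NULL)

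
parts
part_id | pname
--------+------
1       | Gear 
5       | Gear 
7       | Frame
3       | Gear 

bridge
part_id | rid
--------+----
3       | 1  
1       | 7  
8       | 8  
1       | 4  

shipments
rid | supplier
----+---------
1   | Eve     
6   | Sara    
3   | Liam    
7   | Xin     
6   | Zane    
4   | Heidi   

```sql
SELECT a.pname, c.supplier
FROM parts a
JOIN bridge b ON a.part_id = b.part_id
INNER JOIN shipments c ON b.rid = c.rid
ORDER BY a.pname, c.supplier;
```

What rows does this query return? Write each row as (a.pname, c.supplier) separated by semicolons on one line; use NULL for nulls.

Joins associate left-to-right: parts INNER JOIN bridge on part_id gives 3 intermediate row(s).
Then INNER JOIN `shipments c` on rid: keep only rows whose b.rid appears in c.

(Gear, Eve); (Gear, Heidi); (Gear, Xin)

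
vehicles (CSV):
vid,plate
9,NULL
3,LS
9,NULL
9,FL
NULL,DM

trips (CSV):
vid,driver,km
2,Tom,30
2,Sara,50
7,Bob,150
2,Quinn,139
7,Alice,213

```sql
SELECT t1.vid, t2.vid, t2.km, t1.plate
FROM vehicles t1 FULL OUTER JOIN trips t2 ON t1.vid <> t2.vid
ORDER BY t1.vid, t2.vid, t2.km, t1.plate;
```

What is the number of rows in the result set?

21

FULL OUTER JOIN keeps every row from both sides; unmatched rows get NULL for the other side's columns.
Matching on t1.vid <> t2.vid. A NULL in a compared column never satisfies the condition.
- vid=9: 5 matching t2 row(s), so 5 row(s) emitted.
- vid=3: 5 matching t2 row(s), so 5 row(s) emitted.
- vid=9: 5 matching t2 row(s), so 5 row(s) emitted.
- vid=9: 5 matching t2 row(s), so 5 row(s) emitted.
- vid=NULL: no t2 row matches, row kept with t2 columns NULL.
Total: 20 matched + 1 padded = 21 rows.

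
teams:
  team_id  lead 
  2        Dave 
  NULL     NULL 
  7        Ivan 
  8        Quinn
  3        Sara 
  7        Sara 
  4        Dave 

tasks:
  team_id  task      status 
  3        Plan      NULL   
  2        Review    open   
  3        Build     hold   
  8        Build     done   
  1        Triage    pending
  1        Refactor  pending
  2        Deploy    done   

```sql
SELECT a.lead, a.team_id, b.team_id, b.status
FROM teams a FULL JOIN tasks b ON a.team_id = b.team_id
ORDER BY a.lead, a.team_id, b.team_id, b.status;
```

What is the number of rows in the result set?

11

FULL OUTER JOIN keeps every row from both sides; unmatched rows get NULL for the other side's columns.
Matching on a.team_id = b.team_id. A NULL in a compared column never satisfies the condition.
Matched pairs: 5; unmatched a rows kept: 4; unmatched b rows kept: 2.
Total: 5 matched + 6 padded = 11 rows.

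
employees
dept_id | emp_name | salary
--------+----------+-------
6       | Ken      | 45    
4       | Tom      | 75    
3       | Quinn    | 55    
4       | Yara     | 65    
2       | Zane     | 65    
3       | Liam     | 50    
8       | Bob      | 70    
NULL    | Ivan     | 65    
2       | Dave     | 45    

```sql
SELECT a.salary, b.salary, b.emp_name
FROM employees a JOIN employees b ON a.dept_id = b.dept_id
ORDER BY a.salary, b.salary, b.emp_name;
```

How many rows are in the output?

14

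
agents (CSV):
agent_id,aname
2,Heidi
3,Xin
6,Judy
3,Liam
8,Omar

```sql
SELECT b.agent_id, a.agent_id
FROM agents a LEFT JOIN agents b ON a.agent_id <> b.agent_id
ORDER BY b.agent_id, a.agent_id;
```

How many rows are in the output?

LEFT JOIN keeps every row from `agents a`; unmatched rows get NULL for `agents b`'s columns.
Matching on a.agent_id <> b.agent_id.
Matched pairs: 18; unmatched a rows kept: 0.
Total: 18 rows.

18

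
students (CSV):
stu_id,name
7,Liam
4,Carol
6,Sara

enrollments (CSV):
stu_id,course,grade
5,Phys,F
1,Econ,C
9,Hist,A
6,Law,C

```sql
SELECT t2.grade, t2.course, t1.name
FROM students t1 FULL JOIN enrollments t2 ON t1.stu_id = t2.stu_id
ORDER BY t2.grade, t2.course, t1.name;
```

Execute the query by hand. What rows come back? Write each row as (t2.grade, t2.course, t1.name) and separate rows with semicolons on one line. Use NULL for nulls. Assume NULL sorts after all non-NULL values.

FULL OUTER JOIN keeps every row from both sides; unmatched rows get NULL for the other side's columns.
Matching on t1.stu_id = t2.stu_id.
- t1 row (stu_id=7): no match → kept, t2 columns NULL.
- t1 row (stu_id=4): no match → kept, t2 columns NULL.
- t1 row (stu_id=6): matches 1 t2 row(s) → 1 output row(s).
- plus 3 unmatched t2 row(s), each kept with NULL t1 columns.
After projecting and ordering:
t2.grade | t2.course | t1.name
A | Hist | NULL
C | Econ | NULL
C | Law | Sara
F | Phys | NULL
NULL | NULL | Carol
NULL | NULL | Liam

(A, Hist, NULL); (C, Econ, NULL); (C, Law, Sara); (F, Phys, NULL); (NULL, NULL, Carol); (NULL, NULL, Liam)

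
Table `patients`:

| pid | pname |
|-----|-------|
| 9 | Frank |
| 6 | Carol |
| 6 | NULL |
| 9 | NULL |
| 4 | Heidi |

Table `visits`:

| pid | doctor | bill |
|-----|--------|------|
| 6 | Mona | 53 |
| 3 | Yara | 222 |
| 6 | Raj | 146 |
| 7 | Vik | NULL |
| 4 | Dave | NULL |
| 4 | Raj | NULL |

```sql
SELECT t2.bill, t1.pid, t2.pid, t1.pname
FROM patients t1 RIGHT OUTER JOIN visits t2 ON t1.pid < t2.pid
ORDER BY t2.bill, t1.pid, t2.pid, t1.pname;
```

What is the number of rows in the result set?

RIGHT JOIN keeps every row from `visits`; unmatched rows get NULL for `patients`'s columns.
Matching on t1.pid < t2.pid.
- t1[0] pid=9 → no match.
- t1[1] pid=6 → 1 match(es) in t2 → 1 row(s).
- t1[2] pid=6 → 1 match(es) in t2 → 1 row(s).
- t1[3] pid=9 → no match.
- t1[4] pid=4 → 3 match(es) in t2 → 3 row(s).
- 3 t2 row(s) had no t1 match → kept, t1 columns NULL.
Total: 5 matched + 3 padded = 8 rows.

8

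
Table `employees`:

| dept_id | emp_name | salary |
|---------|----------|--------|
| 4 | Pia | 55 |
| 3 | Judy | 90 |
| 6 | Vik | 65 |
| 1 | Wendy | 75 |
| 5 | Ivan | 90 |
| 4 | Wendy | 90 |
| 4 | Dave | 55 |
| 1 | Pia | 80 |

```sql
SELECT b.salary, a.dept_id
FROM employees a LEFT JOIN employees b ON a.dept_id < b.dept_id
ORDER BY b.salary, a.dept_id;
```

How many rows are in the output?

25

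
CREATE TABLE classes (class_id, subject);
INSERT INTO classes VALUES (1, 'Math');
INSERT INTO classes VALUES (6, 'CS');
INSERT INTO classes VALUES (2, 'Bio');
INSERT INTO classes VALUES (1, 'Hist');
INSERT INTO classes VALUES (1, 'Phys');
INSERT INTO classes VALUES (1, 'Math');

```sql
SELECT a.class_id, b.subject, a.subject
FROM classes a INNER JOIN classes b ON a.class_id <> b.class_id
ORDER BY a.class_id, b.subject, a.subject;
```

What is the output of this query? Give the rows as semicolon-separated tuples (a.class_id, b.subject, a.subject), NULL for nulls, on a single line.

INNER JOIN keeps only pairs where the ON condition holds.
Matching on a.class_id <> b.class_id.
- a (class_id=1) pairs with 2 row(s) of b.
- a (class_id=6) pairs with 5 row(s) of b.
- a (class_id=2) pairs with 5 row(s) of b.
- a (class_id=1) pairs with 2 row(s) of b.
- a (class_id=1) pairs with 2 row(s) of b.
- a (class_id=1) pairs with 2 row(s) of b.

(1, Bio, Hist); (1, Bio, Math); (1, Bio, Math); (1, Bio, Phys); (1, CS, Hist); (1, CS, Math); (1, CS, Math); (1, CS, Phys); (2, CS, Bio); (2, Hist, Bio); (2, Math, Bio); (2, Math, Bio); (2, Phys, Bio); (6, Bio, CS); (6, Hist, CS); (6, Math, CS); (6, Math, CS); (6, Phys, CS)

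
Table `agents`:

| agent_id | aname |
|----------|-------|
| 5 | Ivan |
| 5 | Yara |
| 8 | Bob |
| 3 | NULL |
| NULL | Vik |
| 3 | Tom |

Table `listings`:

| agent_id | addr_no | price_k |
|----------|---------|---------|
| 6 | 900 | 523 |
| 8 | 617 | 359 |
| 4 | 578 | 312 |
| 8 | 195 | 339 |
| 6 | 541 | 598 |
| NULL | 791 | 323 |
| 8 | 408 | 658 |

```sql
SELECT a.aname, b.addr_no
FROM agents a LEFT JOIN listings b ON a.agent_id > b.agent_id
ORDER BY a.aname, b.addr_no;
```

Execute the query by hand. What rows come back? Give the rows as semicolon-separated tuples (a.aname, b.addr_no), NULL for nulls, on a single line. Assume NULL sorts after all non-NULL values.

LEFT JOIN keeps every row from `agents`; unmatched rows get NULL for `listings`'s columns.
Matching on a.agent_id > b.agent_id. A NULL in a compared column never satisfies the condition.
- a row (agent_id=5): matches 1 b row(s) → 1 output row(s).
- a row (agent_id=5): matches 1 b row(s) → 1 output row(s).
- a row (agent_id=8): matches 3 b row(s) → 3 output row(s).
- a row (agent_id=3): no match → kept, b columns NULL.
- a row (agent_id=NULL): no match → kept, b columns NULL.
- a row (agent_id=3): no match → kept, b columns NULL.
After projecting and ordering:
a.aname | b.addr_no
Bob | 541
Bob | 578
Bob | 900
Ivan | 578
Tom | NULL
Vik | NULL
Yara | 578
NULL | NULL

(Bob, 541); (Bob, 578); (Bob, 900); (Ivan, 578); (Tom, NULL); (Vik, NULL); (Yara, 578); (NULL, NULL)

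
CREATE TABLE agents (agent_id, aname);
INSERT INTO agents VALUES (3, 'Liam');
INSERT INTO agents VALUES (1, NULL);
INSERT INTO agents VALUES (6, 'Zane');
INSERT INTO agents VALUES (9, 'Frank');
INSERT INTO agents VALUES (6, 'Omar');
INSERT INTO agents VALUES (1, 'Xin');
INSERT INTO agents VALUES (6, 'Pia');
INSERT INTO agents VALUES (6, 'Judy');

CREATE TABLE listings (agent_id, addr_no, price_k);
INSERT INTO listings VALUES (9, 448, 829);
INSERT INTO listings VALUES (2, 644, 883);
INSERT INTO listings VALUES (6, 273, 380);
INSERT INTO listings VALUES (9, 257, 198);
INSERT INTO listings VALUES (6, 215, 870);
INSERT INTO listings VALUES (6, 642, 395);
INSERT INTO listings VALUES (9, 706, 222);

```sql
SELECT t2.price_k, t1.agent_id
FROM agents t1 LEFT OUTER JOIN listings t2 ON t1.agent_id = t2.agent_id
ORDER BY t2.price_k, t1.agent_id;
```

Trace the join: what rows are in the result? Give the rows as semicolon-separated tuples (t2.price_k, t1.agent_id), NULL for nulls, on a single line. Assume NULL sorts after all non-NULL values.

(198, 9); (222, 9); (380, 6); (380, 6); (380, 6); (380, 6); (395, 6); (395, 6); (395, 6); (395, 6); (829, 9); (870, 6); (870, 6); (870, 6); (870, 6); (NULL, 1); (NULL, 1); (NULL, 3)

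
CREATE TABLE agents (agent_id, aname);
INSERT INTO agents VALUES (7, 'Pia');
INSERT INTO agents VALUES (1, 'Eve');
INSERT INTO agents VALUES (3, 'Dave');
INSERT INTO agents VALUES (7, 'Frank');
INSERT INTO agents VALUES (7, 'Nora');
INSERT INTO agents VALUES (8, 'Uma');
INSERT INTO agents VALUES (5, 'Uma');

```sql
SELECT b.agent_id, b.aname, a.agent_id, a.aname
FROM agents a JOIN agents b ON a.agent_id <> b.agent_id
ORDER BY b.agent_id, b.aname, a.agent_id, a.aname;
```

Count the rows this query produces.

36

INNER JOIN keeps only pairs where the ON condition holds.
Matching on a.agent_id <> b.agent_id.
- a[0] agent_id=7 → 4 match(es) in b → 4 row(s).
- a[1] agent_id=1 → 6 match(es) in b → 6 row(s).
- a[2] agent_id=3 → 6 match(es) in b → 6 row(s).
- a[3] agent_id=7 → 4 match(es) in b → 4 row(s).
- a[4] agent_id=7 → 4 match(es) in b → 4 row(s).
- a[5] agent_id=8 → 6 match(es) in b → 6 row(s).
- a[6] agent_id=5 → 6 match(es) in b → 6 row(s).
Total: 36 rows.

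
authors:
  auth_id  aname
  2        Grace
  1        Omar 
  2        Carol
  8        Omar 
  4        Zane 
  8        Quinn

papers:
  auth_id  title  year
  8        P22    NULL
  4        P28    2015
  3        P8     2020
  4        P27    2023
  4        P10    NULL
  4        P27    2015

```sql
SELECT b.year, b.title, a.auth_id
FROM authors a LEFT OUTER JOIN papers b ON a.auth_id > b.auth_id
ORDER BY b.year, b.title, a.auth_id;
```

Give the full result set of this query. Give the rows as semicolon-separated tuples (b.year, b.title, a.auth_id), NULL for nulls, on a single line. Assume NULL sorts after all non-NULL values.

(2015, P27, 8); (2015, P27, 8); (2015, P28, 8); (2015, P28, 8); (2020, P8, 4); (2020, P8, 8); (2020, P8, 8); (2023, P27, 8); (2023, P27, 8); (NULL, P10, 8); (NULL, P10, 8); (NULL, NULL, 1); (NULL, NULL, 2); (NULL, NULL, 2)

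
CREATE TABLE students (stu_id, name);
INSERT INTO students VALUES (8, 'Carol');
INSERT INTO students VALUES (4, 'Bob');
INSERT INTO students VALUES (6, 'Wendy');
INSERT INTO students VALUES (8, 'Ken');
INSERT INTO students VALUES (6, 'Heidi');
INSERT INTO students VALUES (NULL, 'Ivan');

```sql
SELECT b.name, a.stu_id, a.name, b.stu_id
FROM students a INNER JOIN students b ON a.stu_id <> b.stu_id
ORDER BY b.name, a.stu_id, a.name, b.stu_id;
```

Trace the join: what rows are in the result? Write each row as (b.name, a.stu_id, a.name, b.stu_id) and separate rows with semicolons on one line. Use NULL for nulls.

INNER JOIN keeps only pairs where the ON condition holds.
Matching on a.stu_id <> b.stu_id. A NULL in a compared column never satisfies the condition.
Matched pairs: 16.

(Bob, 6, Heidi, 4); (Bob, 6, Wendy, 4); (Bob, 8, Carol, 4); (Bob, 8, Ken, 4); (Carol, 4, Bob, 8); (Carol, 6, Heidi, 8); (Carol, 6, Wendy, 8); (Heidi, 4, Bob, 6); (Heidi, 8, Carol, 6); (Heidi, 8, Ken, 6); (Ken, 4, Bob, 8); (Ken, 6, Heidi, 8); (Ken, 6, Wendy, 8); (Wendy, 4, Bob, 6); (Wendy, 8, Carol, 6); (Wendy, 8, Ken, 6)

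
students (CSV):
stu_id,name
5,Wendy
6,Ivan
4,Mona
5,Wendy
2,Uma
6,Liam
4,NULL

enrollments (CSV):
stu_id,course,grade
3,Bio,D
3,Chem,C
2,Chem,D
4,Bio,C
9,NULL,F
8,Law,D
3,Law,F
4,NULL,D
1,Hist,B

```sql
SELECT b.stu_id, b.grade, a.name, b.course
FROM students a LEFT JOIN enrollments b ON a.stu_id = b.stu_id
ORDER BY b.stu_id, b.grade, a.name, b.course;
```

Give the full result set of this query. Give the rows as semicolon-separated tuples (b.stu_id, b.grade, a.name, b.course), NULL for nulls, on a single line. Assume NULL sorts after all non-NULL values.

LEFT JOIN keeps every row from `students`; unmatched rows get NULL for `enrollments`'s columns.
Matching on a.stu_id = b.stu_id.
- a row (stu_id=5): no match → kept, b columns NULL.
- a row (stu_id=6): no match → kept, b columns NULL.
- a row (stu_id=4): matches 2 b row(s) → 2 output row(s).
- a row (stu_id=5): no match → kept, b columns NULL.
- a row (stu_id=2): matches 1 b row(s) → 1 output row(s).
- a row (stu_id=6): no match → kept, b columns NULL.
- a row (stu_id=4): matches 2 b row(s) → 2 output row(s).
After projecting and ordering:
b.stu_id | b.grade | a.name | b.course
2 | D | Uma | Chem
4 | C | Mona | Bio
4 | C | NULL | Bio
4 | D | Mona | NULL
4 | D | NULL | NULL
NULL | NULL | Ivan | NULL
NULL | NULL | Liam | NULL
NULL | NULL | Wendy | NULL
NULL | NULL | Wendy | NULL

(2, D, Uma, Chem); (4, C, Mona, Bio); (4, C, NULL, Bio); (4, D, Mona, NULL); (4, D, NULL, NULL); (NULL, NULL, Ivan, NULL); (NULL, NULL, Liam, NULL); (NULL, NULL, Wendy, NULL); (NULL, NULL, Wendy, NULL)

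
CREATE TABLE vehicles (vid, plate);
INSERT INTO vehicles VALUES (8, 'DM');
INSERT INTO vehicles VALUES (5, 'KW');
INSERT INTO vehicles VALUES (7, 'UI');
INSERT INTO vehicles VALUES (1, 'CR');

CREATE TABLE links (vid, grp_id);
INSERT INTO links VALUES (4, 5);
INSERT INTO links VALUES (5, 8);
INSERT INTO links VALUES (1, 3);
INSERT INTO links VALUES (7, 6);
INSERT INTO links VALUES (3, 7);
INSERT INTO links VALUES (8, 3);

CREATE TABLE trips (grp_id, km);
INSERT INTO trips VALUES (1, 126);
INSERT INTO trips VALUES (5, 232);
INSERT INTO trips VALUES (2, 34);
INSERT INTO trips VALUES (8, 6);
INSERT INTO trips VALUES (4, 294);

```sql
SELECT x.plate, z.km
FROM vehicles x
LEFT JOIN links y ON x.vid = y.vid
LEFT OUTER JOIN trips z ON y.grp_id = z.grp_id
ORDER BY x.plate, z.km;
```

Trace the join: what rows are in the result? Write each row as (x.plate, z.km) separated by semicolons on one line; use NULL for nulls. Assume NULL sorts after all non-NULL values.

Step 1 — x LEFT JOIN y on vid → 4 row(s).
Then LEFT JOIN `trips z` on grp_id: each of those 4 rows is kept; rows whose y.grp_id has no match in z get NULL for z's columns.

(CR, NULL); (DM, NULL); (KW, 6); (UI, NULL)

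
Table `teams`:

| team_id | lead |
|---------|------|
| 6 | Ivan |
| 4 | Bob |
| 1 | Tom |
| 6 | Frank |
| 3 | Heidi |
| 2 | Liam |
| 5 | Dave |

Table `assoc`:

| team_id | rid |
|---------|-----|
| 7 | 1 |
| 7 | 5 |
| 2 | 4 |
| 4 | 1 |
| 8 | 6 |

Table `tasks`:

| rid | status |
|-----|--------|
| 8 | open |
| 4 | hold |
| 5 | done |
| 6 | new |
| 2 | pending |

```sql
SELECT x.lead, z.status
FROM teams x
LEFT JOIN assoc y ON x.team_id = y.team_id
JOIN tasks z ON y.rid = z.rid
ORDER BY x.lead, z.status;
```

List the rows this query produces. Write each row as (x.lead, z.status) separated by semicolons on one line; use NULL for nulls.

(Liam, hold)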